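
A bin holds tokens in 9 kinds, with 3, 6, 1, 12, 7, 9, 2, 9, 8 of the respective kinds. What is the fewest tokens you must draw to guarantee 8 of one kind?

48

In the worst case you take as many as possible of each kind without reaching 8: 3 + 6 + 1 + 7 + 7 + 7 + 2 + 7 + 7 = 47.
The next one must give 8 of some kind, so 47 + 1 = 48.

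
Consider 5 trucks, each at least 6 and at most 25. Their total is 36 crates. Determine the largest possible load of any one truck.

To make one truck as large as possible, make the other 4 as small as possible.
The other 4 contribute at least 4 × 6 = 24, leaving at most 36 − 24 = 12.
Since 12 ≤ 25, this is achievable: one at 12 and 4 at 6.

12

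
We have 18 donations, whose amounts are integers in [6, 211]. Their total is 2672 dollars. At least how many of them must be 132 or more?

If only k of them are at least 132, the other 18 − k are at most 131, so the total is at most k·211 + (18 − k)·131.
This must reach 2672, so k·211 + (18 − k)·131 ≥ 2672, giving k ≥ 4.
Exactly 4 works: 4 values at 211 and 14 at 131 total 2678; lower one of the high values by 6 (still ≥ 132) to hit 2672.

4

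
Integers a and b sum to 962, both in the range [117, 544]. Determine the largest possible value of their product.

231361

ab = a(962 − a) is maximized when a is as near 962/2 as the bounds allow.
Taking a = 481 and b = 481 (both in [117, 544]) gives ab = 231361.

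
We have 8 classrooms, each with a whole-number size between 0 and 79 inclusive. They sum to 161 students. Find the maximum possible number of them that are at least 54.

With k values at 54 or above and the rest at least 0, the sum is at least 0 + 54k.
Since the sum is 161, we need 54k ≤ 161, i.e. k ≤ 2.
k = 2 is achieved by 2 values at 54 and 6 at 0, total 108; add 53 to one value (staying below 54) to reach 161.

2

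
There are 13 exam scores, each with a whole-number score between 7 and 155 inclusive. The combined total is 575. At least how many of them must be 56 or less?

4

Let j be the number exceeding 56. Then the total is ≥ 57·j + 7·(13 − j) = 91 + 50j.
So 50j ≤ 484 and j ≤ 9; hence at least 13 − 9 = 4 are ≤ 56.
Exactly 4 works: 4 values at 7 and 9 at 57 total 541; raise one of the low values by 34 (still ≤ 56) to hit 575.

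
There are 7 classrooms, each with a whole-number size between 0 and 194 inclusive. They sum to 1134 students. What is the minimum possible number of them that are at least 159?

1

If only k of them are at least 159, the other 7 − k are at most 158, so the total is at most k·194 + (7 − k)·158.
This must reach 1134, so k·194 + (7 − k)·158 ≥ 1134, giving k ≥ 1.
Exactly 1 works: 1 value at 194 and 6 at 158 total 1142; lower one of the high values by 8 (still ≥ 159) to hit 1134.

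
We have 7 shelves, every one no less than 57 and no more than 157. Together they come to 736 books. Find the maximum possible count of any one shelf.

157

To make one shelf as large as possible, make the other 6 as small as possible.
The other 6 contribute at least 6 × 57 = 342, leaving at most 736 − 342 = 394.
But each shelf is capped at 157, so the maximum is 157.
Achievable: one at 157 and the other 6 totalling 579, which fits since 6 × 57 ≤ 579 ≤ 6 × 157.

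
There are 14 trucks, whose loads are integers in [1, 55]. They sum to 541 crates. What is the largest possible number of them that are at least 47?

11

With k values at 47 or above and the rest at least 1, the sum is at least 14 + 46k.
Since the sum is 541, we need 46k ≤ 527, i.e. k ≤ 11.
k = 11 is achieved by 11 values at 47 and 3 at 1, total 520; add 21 to one value (staying below 47) to reach 541.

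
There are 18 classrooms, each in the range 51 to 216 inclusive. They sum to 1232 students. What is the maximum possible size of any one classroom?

216

To make one classroom as large as possible, make the other 17 as small as possible.
The other 17 contribute at least 17 × 51 = 867, leaving at most 1232 − 867 = 365.
But each classroom is capped at 216, so the maximum is 216.
Achievable: one at 216 and the other 17 totalling 1016, which fits since 17 × 51 ≤ 1016 ≤ 17 × 216.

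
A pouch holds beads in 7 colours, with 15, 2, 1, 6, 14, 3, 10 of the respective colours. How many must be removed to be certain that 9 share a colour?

In the worst case you take as many as possible of each colour without reaching 9: 8 + 2 + 1 + 6 + 8 + 3 + 8 = 36.
The next one must give 9 of some colour, so 36 + 1 = 37.

37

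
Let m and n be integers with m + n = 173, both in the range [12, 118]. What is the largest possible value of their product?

7482

mn = m(173 − m) is maximized when m is as near 173/2 as the bounds allow.
Taking m = 86 and n = 87 (both in [12, 118]) gives mn = 7482.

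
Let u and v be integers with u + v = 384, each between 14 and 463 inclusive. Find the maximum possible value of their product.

36864

For a fixed sum, the product uv is largest when u and v are as close as possible.
Taking u = 192 and v = 192 (both in [14, 463]) gives uv = 36864.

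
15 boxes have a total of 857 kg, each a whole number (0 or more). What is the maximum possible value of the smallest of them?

The average is 857/15 < 58, so some value is ≤ 57.
Taking 13 copies of 57 and 2 copies of 58 gives exactly 857, so 57 is attained.

57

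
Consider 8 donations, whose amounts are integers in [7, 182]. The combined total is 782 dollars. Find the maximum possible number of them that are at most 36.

4

Suppose k of them are at most 36. Those contribute at most 36 each and the rest at most 182 each.
So the total is at most 36k + 182(8 − k) = 1456 − 146k. This must still be ≥ 782, so k ≤ 4.
k = 4 is achieved by 4 values at 36 and 4 at 182, total 872; lower one of the 182's by 90 (still > 36) to reach 782.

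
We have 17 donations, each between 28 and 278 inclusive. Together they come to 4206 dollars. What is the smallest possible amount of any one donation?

28

To make one donation as small as possible, make the other 16 as large as possible.
The other 16 can take up 16 × 278 = 4448 ≥ 4206 − 28, so one donation can sit at its floor of 28.
Achievable: one at 28 and the other 16 totalling 4178, which fits since 16 × 28 ≤ 4178 ≤ 16 × 278.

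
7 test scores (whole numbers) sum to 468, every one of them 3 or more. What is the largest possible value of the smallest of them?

66

If every one of the 7 were at least 67, the total would be at least 7 × 67 = 469 > 468.
Taking 1 copy of 66 and 6 copies of 67 gives exactly 468, so 66 is attained.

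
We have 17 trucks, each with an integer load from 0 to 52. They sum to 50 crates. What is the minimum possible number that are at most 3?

5

Let j be the number exceeding 3. Then the total is ≥ 4·j + 0·(17 − j) = 0 + 4j.
So 4j ≤ 50 and j ≤ 12; hence at least 17 − 12 = 5 are ≤ 3.
Exactly 5 works: 5 values at 0 and 12 at 4 total 48; raise one of the low values by 2 (still ≤ 3) to hit 50.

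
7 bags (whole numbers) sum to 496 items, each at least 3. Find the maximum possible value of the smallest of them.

70

The average is 496/7 < 71, so some value is ≤ 70.
Equality holds with 1 value of 70 and 6 values of 71.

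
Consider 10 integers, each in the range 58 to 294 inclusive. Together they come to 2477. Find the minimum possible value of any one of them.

58

Minimizing one value means maximizing the remaining 9.
The other 9 can take up 9 × 294 = 2646 ≥ 2477 − 58, so one integer can sit at its floor of 58.
Achievable: one at 58 and the other 9 totalling 2419, which fits since 9 × 58 ≤ 2419 ≤ 9 × 294.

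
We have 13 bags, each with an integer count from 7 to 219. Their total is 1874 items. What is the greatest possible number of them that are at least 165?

11

With k values at 165 or above and the rest at least 7, the sum is at least 91 + 158k.
Since the sum is 1874, we need 158k ≤ 1783, i.e. k ≤ 11.
k = 11 is achieved by 11 values at 165 and 2 at 7, total 1829; add 45 to one value (staying below 165) to reach 1874.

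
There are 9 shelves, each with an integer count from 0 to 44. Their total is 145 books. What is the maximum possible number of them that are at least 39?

3

With k values at 39 or above and the rest at least 0, the sum is at least 0 + 39k.
Since the sum is 145, we need 39k ≤ 145, i.e. k ≤ 3.
k = 3 is achieved by 3 values at 39 and 6 at 0, total 117; add 28 to one value (staying below 39) to reach 145.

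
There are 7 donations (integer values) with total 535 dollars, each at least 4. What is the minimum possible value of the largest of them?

77

The 7 values sum to 535, so their maximum is at least ⌈535/7⌉ = 77.
Achievable: 3 of them at 77 and 4 at 76 total 535.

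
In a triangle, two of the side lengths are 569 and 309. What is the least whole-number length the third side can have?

261

The third side must exceed |569 − 309| = 260.
The smallest integer above 260 is 261.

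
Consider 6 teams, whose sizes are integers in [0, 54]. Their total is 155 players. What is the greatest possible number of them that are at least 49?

3

Suppose k of them are at least 49. Those contribute at least 49 each and the other 6 − k at least 0 each.
So the total is at least 49k + 0(6 − k) = 0 + 49k. This must be ≤ 155, giving k ≤ 3.
k = 3 is achieved by 3 values at 49 and 3 at 0, total 147; add 8 to one value (staying below 49) to reach 155.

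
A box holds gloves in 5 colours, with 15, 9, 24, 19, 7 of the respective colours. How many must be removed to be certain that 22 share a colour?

In the worst case you take as many as possible of each colour without reaching 22: 15 + 9 + 21 + 19 + 7 = 71.
The next one must give 22 of some colour, so 71 + 1 = 72.

72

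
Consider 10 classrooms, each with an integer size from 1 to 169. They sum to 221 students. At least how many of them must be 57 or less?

If only k of them are at most 57, the other 10 − k are at least 58, so the total is at least (10 − k)·58 + k·1.
This is ≤ 221, so (10 − k)·58 + 1k ≤ 221, which gives k ≥ 7.
Exactly 7 works: 7 values at 1 and 3 at 58 total 181; raise one of the low values by 40 (still ≤ 57) to hit 221.

7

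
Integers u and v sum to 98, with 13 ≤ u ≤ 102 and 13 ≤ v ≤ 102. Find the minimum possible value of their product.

uv = u(98 − u) is concave in u, so over [13, 85] it is minimized at an endpoint.
The extreme feasible split is u = 13, v = 85, giving uv = 1105.

1105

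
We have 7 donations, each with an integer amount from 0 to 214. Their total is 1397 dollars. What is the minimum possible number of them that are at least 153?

6

Each value short of 153 is at most 152, costing at least 214 − 152 = 62 against the maximum total of 1498.
We can afford to lose at most 1498 − 1397 = 101, so at most ⌊101/62⌋ = 1 fall short, and at least 6 are ≥ 153.
Exactly 6 works: 6 values at 214 and 1 at 152 total 1436; lower one of the high values by 39 (still ≥ 153) to hit 1397.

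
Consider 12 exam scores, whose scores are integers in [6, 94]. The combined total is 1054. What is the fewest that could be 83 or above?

If only k of them are at least 83, the other 12 − k are at most 82, so the total is at most k·94 + (12 − k)·82.
This must reach 1054, so k·94 + (12 − k)·82 ≥ 1054, giving k ≥ 6.
Exactly 6 works: 6 values at 94 and 6 at 82 total 1056; lower one of the high values by 2 (still ≥ 83) to hit 1054.

6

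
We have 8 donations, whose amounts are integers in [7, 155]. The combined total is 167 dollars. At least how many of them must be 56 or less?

If only k of them are at most 56, the other 8 − k are at least 57, so the total is at least (8 − k)·57 + k·7.
This is ≤ 167, so (8 − k)·57 + 7k ≤ 167, which gives k ≥ 6.
Exactly 6 works: 6 values at 7 and 2 at 57 total 156; raise one of the low values by 11 (still ≤ 56) to hit 167.

6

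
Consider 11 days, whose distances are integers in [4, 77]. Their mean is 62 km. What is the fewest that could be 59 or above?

The total is 11 × 62 = 682.
Each value short of 59 is at most 58, costing at least 77 − 58 = 19 against the maximum total of 847.
We can afford to lose at most 847 − 682 = 165, so at most ⌊165/19⌋ = 8 fall short, and at least 3 are ≥ 59.
Exactly 3 works: 3 values at 77 and 8 at 58 total 695; lower one of the high values by 13 (still ≥ 59) to hit 682.

3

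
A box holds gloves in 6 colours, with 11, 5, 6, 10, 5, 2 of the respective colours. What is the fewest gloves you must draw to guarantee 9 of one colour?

In the worst case you take as many as possible of each colour without reaching 9: 8 + 5 + 6 + 8 + 5 + 2 = 34.
The next one must give 9 of some colour, so 34 + 1 = 35.

35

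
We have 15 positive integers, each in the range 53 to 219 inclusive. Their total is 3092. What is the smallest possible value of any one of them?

Minimizing one value means maximizing the remaining 14.
The other 14 can take up 14 × 219 = 3066 ≥ 3092 − 53, so one integer can sit at its floor of 53.
Achievable: one at 53 and the other 14 totalling 3039, which fits since 14 × 53 ≤ 3039 ≤ 14 × 219.

53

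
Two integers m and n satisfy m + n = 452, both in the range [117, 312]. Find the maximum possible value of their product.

With m + n fixed, mn peaks when the two are closest together.
Taking m = 226 and n = 226 (both in [117, 312]) gives mn = 51076.

51076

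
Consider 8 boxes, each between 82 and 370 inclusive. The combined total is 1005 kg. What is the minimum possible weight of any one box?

Minimizing one value means maximizing the remaining 7.
The other 7 can take up 7 × 370 = 2590 ≥ 1005 − 82, so one box can sit at its floor of 82.
Achievable: one at 82 and the other 7 totalling 923, which fits since 7 × 82 ≤ 923 ≤ 7 × 370.

82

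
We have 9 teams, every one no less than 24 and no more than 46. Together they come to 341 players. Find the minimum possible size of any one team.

To make one team as small as possible, make the other 8 as large as possible.
The other 8 can take up 8 × 46 = 368 ≥ 341 − 24, so one team can sit at its floor of 24.
Achievable: one at 24 and the other 8 totalling 317, which fits since 8 × 24 ≤ 317 ≤ 8 × 46.

24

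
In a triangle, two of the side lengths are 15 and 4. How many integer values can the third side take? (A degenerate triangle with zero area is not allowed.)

7

The triangle inequality gives |15 − 4| < c < 15 + 4, i.e. 11 < c < 19.
So c can be any integer from 12 to 18: 7 values.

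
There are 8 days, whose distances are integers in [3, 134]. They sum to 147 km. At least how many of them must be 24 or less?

If only k of them are at most 24, the other 8 − k are at least 25, so the total is at least (8 − k)·25 + k·3.
This is ≤ 147, so (8 − k)·25 + 3k ≤ 147, which gives k ≥ 3.
Exactly 3 works: 3 values at 3 and 5 at 25 total 134; raise one of the low values by 13 (still ≤ 24) to hit 147.

3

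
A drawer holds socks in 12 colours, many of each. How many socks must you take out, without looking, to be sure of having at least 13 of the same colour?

145

You could draw 12 of every colour without reaching 13 of any — 144 in all.
One more forces 13 of some colour, so 144 + 1 = 145.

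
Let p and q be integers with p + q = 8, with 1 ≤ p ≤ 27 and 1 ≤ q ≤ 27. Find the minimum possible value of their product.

Since p + q is fixed, pushing one of them to its bound minimizes the product.
The extreme feasible split is p = 1, q = 7, giving pq = 7.

7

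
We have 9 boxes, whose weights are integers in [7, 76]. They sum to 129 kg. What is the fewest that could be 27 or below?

Let j be the number exceeding 27. Then the total is ≥ 28·j + 7·(9 − j) = 63 + 21j.
So 21j ≤ 66 and j ≤ 3; hence at least 9 − 3 = 6 are ≤ 27.
Exactly 6 works: 6 values at 7 and 3 at 28 total 126; raise one of the low values by 3 (still ≤ 27) to hit 129.

6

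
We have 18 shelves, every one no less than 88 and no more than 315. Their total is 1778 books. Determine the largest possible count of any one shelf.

Maximizing one value means minimizing the remaining 17.
The other 17 contribute at least 17 × 88 = 1496, leaving at most 1778 − 1496 = 282.
Since 282 ≤ 315, this is achievable: one at 282 and 17 at 88.

282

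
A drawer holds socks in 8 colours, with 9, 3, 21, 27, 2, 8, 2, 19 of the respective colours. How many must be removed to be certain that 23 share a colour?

87

In the worst case you take as many as possible of each colour without reaching 23: 9 + 3 + 21 + 22 + 2 + 8 + 2 + 19 = 86.
The next one must give 23 of some colour, so 86 + 1 = 87.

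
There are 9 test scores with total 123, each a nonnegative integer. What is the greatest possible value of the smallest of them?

13

If every one of the 9 were at least 14, the total would be at least 9 × 14 = 126 > 123.
Equality holds with 3 values of 13 and 6 values of 14.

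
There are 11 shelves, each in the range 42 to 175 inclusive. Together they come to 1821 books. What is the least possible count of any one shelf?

Minimizing one value means maximizing the remaining 10.
The other 10 contribute at most 10 × 175 = 1750, leaving at least 1821 − 1750 = 71.
Since 71 ≥ 42, this is achievable: one at 71 and 10 at 175.

71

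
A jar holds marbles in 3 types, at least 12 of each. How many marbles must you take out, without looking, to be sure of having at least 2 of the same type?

4

You could draw 1 of every type without reaching 2 of any — 3 in all.
One more forces 2 of some type, so 3 + 1 = 4.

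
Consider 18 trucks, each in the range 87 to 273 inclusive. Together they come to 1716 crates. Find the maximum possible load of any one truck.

237

To make one truck as large as possible, make the other 17 as small as possible.
The other 17 contribute at least 17 × 87 = 1479, leaving at most 1716 − 1479 = 237.
Since 237 ≤ 273, this is achievable: one at 237 and 17 at 87.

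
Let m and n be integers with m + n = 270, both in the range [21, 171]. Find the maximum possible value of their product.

18225

For a fixed sum, the product mn is largest when m and n are as close as possible.
Taking m = 135 and n = 135 (both in [21, 171]) gives mn = 18225.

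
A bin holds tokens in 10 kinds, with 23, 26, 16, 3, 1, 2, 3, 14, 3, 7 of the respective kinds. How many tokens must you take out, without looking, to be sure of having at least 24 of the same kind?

96

In the worst case you take as many as possible of each kind without reaching 24: 23 + 23 + 16 + 3 + 1 + 2 + 3 + 14 + 3 + 7 = 95.
The next one must give 24 of some kind, so 95 + 1 = 96.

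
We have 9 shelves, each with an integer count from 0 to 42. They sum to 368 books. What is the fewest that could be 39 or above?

If only k of them are at least 39, the other 9 − k are at most 38, so the total is at most k·42 + (9 − k)·38.
This must reach 368, so k·42 + (9 − k)·38 ≥ 368, giving k ≥ 7.
Exactly 7 works: 7 values at 42 and 2 at 38 total 370; lower one of the high values by 2 (still ≥ 39) to hit 368.

7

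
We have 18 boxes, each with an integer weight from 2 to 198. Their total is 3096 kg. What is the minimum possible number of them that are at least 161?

6

Suppose at most 18 − j of them reach 161; then j values are ≤ 160 and the rest ≤ 198.
The total is then ≤ 160·j + 198·(18 − j) = 3564 − 38j. For this to be ≥ 3096 we need j ≤ 12, so at least 18 − 12 = 6 must reach 161.
Exactly 6 works: 6 values at 198 and 12 at 160 total 3108; lower one of the high values by 12 (still ≥ 161) to hit 3096.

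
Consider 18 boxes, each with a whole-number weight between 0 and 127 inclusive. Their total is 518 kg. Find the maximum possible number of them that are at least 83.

6

With k values at 83 or above and the rest at least 0, the sum is at least 0 + 83k.
Since the sum is 518, we need 83k ≤ 518, i.e. k ≤ 6.
k = 6 is achieved by 6 values at 83 and 12 at 0, total 498; add 20 to one value (staying below 83) to reach 518.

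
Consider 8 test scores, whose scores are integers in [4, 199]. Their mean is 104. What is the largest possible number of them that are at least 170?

The total is 8 × 104 = 832.
If k of the values are ≥ 170, the total is ≥ 170k + 4(8 − k).
Setting 170k + 4(8 − k) ≤ 832 gives 166k ≤ 800, so k ≤ 4.
k = 4 is achieved by 4 values at 170 and 4 at 4, total 696; add 136 to one value (staying below 170) to reach 832.

4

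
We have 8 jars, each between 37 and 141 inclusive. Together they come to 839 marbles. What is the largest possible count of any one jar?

141

To make one jar as large as possible, make the other 7 as small as possible.
The other 7 contribute at least 7 × 37 = 259, leaving at most 839 − 259 = 580.
But each jar is capped at 141, so the maximum is 141.
Achievable: one at 141 and the other 7 totalling 698, which fits since 7 × 37 ≤ 698 ≤ 7 × 141.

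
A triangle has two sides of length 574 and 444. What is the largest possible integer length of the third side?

1017

The third side must be less than 574 + 444 = 1018.
The largest integer below 1018 is 1017.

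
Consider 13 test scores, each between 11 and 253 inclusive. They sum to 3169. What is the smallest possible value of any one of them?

To make one score as small as possible, make the other 12 as large as possible.
The other 12 contribute at most 12 × 253 = 3036, leaving at least 3169 − 3036 = 133.
Since 133 ≥ 11, this is achievable: one at 133 and 12 at 253.

133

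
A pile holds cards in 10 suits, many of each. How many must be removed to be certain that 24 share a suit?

In the worst case you draw 23 of each of the 10 suits: 10 × 23 = 230.
One more forces 24 of some suit, so 230 + 1 = 231.

231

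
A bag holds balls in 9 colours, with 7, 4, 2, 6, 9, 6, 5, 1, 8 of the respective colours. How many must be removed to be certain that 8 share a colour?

46

In the worst case you take as many as possible of each colour without reaching 8: 7 + 4 + 2 + 6 + 7 + 6 + 5 + 1 + 7 = 45.
The next one must give 8 of some colour, so 45 + 1 = 46.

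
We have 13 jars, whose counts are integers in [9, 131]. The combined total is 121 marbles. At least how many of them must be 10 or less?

11

Each value above 10 is at least 11, contributing at least 11 − 9 = 2 above the floor 9.
The sum exceeds the floor total 117 by 4, so at most ⌊4/2⌋ = 2 exceed 10, and at least 11 are ≤ 10.
Exactly 11 works: 11 values at 9 and 2 at 11 total 121.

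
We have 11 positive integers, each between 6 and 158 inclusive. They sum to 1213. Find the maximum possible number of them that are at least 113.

10

Suppose k of them are at least 113. Those contribute at least 113 each and the other 11 − k at least 6 each.
So the total is at least 113k + 6(11 − k) = 66 + 107k. This must be ≤ 1213, giving k ≤ 10.
k = 10 is achieved by 10 values at 113 and 1 at 6, total 1136; add 77 to one value (staying below 113) to reach 1213.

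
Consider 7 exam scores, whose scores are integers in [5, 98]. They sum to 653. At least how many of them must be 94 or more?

1

Each value short of 94 is at most 93, costing at least 98 − 93 = 5 against the maximum total of 686.
We can afford to lose at most 686 − 653 = 33, so at most ⌊33/5⌋ = 6 fall short, and at least 1 are ≥ 94.
Exactly 1 works: 1 value at 98 and 6 at 93 total 656; lower one of the high values by 3 (still ≥ 94) to hit 653.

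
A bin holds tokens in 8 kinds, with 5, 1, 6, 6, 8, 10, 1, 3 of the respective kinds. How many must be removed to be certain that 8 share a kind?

In the worst case you take as many as possible of each kind without reaching 8: 5 + 1 + 6 + 6 + 7 + 7 + 1 + 3 = 36.
The next one must give 8 of some kind, so 36 + 1 = 37.

37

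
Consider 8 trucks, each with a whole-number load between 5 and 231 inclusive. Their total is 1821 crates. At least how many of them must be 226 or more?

4

Each value short of 226 is at most 225, costing at least 231 − 225 = 6 against the maximum total of 1848.
We can afford to lose at most 1848 − 1821 = 27, so at most ⌊27/6⌋ = 4 fall short, and at least 4 are ≥ 226.
Exactly 4 works: 4 values at 231 and 4 at 225 total 1824; lower one of the high values by 3 (still ≥ 226) to hit 1821.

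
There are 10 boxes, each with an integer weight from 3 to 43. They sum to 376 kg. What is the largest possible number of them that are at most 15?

Each value at 15 or below falls at least 43 − 15 = 28 short of the ceiling 43.
The ceiling total is 10 × 43 = 430, and we need 376, so at most ⌊(430 − 376)/28⌋ = 1 can be that low.
k = 1 is achieved by 1 value at 15 and 9 at 43, total 402; lower one of the 43's by 26 (still > 15) to reach 376.

1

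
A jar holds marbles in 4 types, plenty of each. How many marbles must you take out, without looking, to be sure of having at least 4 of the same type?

You could draw 3 of every type without reaching 4 of any — 12 in all.
One more forces 4 of some type, so 12 + 1 = 13.

13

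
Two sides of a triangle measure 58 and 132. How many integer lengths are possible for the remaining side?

The triangle inequality gives |58 − 132| < c < 58 + 132, i.e. 74 < c < 190.
So c can be any integer from 75 to 189: 115 values.

115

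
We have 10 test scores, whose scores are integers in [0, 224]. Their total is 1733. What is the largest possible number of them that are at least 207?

If k of the values are ≥ 207, the total is ≥ 207k + 0(10 − k).
Setting 207k + 0(10 − k) ≤ 1733 gives 207k ≤ 1733, so k ≤ 8.
k = 8 is achieved by 8 values at 207 and 2 at 0, total 1656; add 77 to one value (staying below 207) to reach 1733.

8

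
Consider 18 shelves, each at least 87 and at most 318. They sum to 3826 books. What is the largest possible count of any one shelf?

To make one shelf as large as possible, make the other 17 as small as possible.
The other 17 contribute at least 17 × 87 = 1479, leaving at most 3826 − 1479 = 2347.
But each shelf is capped at 318, so the maximum is 318.
Achievable: one at 318 and the other 17 totalling 3508, which fits since 17 × 87 ≤ 3508 ≤ 17 × 318.

318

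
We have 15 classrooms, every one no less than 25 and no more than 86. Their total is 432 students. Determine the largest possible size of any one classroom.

To make one classroom as large as possible, make the other 14 as small as possible.
The other 14 contribute at least 14 × 25 = 350, leaving at most 432 − 350 = 82.
Since 82 ≤ 86, this is achievable: one at 82 and 14 at 25.

82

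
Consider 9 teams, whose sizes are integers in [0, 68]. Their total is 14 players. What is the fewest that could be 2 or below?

5

Each value above 2 is at least 3, contributing at least 3 − 0 = 3 above the floor 0.
The sum exceeds the floor total 0 by 14, so at most ⌊14/3⌋ = 4 exceed 2, and at least 5 are ≤ 2.
Exactly 5 works: 5 values at 0 and 4 at 3 total 12; raise one of the low values by 2 (still ≤ 2) to hit 14.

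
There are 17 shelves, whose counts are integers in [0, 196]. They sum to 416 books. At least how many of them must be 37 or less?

Each value above 37 is at least 38, contributing at least 38 − 0 = 38 above the floor 0.
The sum exceeds the floor total 0 by 416, so at most ⌊416/38⌋ = 10 exceed 37, and at least 7 are ≤ 37.
Exactly 7 works: 7 values at 0 and 10 at 38 total 380; raise one of the low values by 36 (still ≤ 37) to hit 416.

7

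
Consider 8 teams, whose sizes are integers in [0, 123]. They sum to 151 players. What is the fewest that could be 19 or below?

Each value above 19 is at least 20, contributing at least 20 − 0 = 20 above the floor 0.
The sum exceeds the floor total 0 by 151, so at most ⌊151/20⌋ = 7 exceed 19, and at least 1 are ≤ 19.
Exactly 1 works: 1 value at 0 and 7 at 20 total 140; raise one of the low values by 11 (still ≤ 19) to hit 151.

1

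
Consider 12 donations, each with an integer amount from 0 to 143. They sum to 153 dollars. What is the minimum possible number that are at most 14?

2

Each value above 14 is at least 15, contributing at least 15 − 0 = 15 above the floor 0.
The sum exceeds the floor total 0 by 153, so at most ⌊153/15⌋ = 10 exceed 14, and at least 2 are ≤ 14.
Exactly 2 works: 2 values at 0 and 10 at 15 total 150; raise one of the low values by 3 (still ≤ 14) to hit 153.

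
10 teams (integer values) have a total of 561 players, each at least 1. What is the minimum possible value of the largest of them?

57

The average is 561/10 > 56, so not all 10 can be 56 or less; the largest is ≥ 57.
Equality holds with 1 value of 57 and 9 values of 56.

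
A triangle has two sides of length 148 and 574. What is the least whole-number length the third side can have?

427

The third side must exceed |148 − 574| = 426.
The smallest integer above 426 is 427.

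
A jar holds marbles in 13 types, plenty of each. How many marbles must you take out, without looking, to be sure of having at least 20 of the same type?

248

You could draw 19 of every type without reaching 20 of any — 247 in all.
One more forces 20 of some type, so 247 + 1 = 248.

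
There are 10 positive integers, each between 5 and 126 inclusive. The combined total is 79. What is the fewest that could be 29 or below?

If only k of them are at most 29, the other 10 − k are at least 30, so the total is at least (10 − k)·30 + k·5.
This is ≤ 79, so (10 − k)·30 + 5k ≤ 79, which gives k ≥ 9.
Exactly 9 works: 9 values at 5 and 1 at 30 total 75; raise one of the low values by 4 (still ≤ 29) to hit 79.

9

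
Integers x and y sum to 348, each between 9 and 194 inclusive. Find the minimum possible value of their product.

Since x + y is fixed, pushing one of them to its bound minimizes the product.
At the endpoint x = 154, y = 348 − 154 = 194, so xy = 154 × 194 = 29876.

29876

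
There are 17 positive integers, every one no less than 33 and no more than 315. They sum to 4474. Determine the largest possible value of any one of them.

315

To make one integer as large as possible, make the other 16 as small as possible.
The other 16 contribute at least 16 × 33 = 528, leaving at most 4474 − 528 = 3946.
But each integer is capped at 315, so the maximum is 315.
Achievable: one at 315 and the other 16 totalling 4159, which fits since 16 × 33 ≤ 4159 ≤ 16 × 315.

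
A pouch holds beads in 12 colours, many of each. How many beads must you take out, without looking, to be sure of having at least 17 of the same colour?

193

You could draw 16 of every colour without reaching 17 of any — 192 in all.
One more forces 17 of some colour, so 192 + 1 = 193.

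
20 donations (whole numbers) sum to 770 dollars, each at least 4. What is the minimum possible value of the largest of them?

If every one of the 20 were at most 38, the total would be at most 20 × 38 = 760 < 770.
Achievable: 10 of them at 39 and 10 at 38 total 770.

39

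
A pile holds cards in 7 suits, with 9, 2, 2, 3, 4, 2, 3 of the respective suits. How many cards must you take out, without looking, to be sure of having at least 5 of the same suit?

In the worst case you take as many as possible of each suit without reaching 5: 4 + 2 + 2 + 3 + 4 + 2 + 3 = 20.
The next one must give 5 of some suit, so 20 + 1 = 21.

21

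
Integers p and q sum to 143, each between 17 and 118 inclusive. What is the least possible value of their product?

Since p + q is fixed, pushing one of them to its bound minimizes the product.
At the endpoint p = 25, q = 143 − 25 = 118, so pq = 25 × 118 = 2950.

2950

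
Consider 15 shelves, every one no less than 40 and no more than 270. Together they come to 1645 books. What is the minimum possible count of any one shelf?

Minimizing one value means maximizing the remaining 14.
The other 14 can take up 14 × 270 = 3780 ≥ 1645 − 40, so one shelf can sit at its floor of 40.
Achievable: one at 40 and the other 14 totalling 1605, which fits since 14 × 40 ≤ 1605 ≤ 14 × 270.

40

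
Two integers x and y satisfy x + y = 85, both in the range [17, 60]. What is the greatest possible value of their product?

For a fixed sum, the product xy is largest when x and y are as close as possible.
Taking x = 42 and y = 43 (both in [17, 60]) gives xy = 1806.

1806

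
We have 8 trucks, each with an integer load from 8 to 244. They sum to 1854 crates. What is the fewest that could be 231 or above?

1

Each value short of 231 is at most 230, costing at least 244 − 230 = 14 against the maximum total of 1952.
We can afford to lose at most 1952 − 1854 = 98, so at most ⌊98/14⌋ = 7 fall short, and at least 1 are ≥ 231.
Exactly 1 works: 1 value at 244 and 7 at 230 total 1854.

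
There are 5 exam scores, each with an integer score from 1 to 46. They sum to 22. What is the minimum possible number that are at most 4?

1

Each value above 4 is at least 5, contributing at least 5 − 1 = 4 above the floor 1.
The sum exceeds the floor total 5 by 17, so at most ⌊17/4⌋ = 4 exceed 4, and at least 1 are ≤ 4.
Exactly 1 works: 1 value at 1 and 4 at 5 total 21; raise one of the low values by 1 (still ≤ 4) to hit 22.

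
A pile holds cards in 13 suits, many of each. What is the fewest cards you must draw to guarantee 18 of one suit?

222

You could draw 17 of every suit without reaching 18 of any — 221 in all.
One more forces 18 of some suit, so 221 + 1 = 222.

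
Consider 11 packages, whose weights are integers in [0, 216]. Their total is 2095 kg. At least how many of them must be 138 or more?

Suppose at most 11 − j of them reach 138; then j values are ≤ 137 and the rest ≤ 216.
The total is then ≤ 137·j + 216·(11 − j) = 2376 − 79j. For this to be ≥ 2095 we need j ≤ 3, so at least 11 − 3 = 8 must reach 138.
Exactly 8 works: 8 values at 216 and 3 at 137 total 2139; lower one of the high values by 44 (still ≥ 138) to hit 2095.

8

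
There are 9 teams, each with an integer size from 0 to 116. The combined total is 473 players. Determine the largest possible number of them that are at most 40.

7

Each value at 40 or below falls at least 116 − 40 = 76 short of the ceiling 116.
The ceiling total is 9 × 116 = 1044, and we need 473, so at most ⌊(1044 − 473)/76⌋ = 7 can be that low.
k = 7 is achieved by 7 values at 40 and 2 at 116, total 512; lower one of the 116's by 39 (still > 40) to reach 473.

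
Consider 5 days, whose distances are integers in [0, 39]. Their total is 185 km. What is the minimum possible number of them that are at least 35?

Each value short of 35 is at most 34, costing at least 39 − 34 = 5 against the maximum total of 195.
We can afford to lose at most 195 − 185 = 10, so at most ⌊10/5⌋ = 2 fall short, and at least 3 are ≥ 35.
Exactly 3 works: 3 values at 39 and 2 at 34 total 185.

3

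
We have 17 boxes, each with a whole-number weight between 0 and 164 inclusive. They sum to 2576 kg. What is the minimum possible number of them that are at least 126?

Each value short of 126 is at most 125, costing at least 164 − 125 = 39 against the maximum total of 2788.
We can afford to lose at most 2788 − 2576 = 212, so at most ⌊212/39⌋ = 5 fall short, and at least 12 are ≥ 126.
Exactly 12 works: 12 values at 164 and 5 at 125 total 2593; lower one of the high values by 17 (still ≥ 126) to hit 2576.

12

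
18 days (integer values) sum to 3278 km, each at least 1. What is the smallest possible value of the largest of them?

183

Some value must be at least ⌈3278/18⌉ = 183, since 18 × 182 = 3276 < 3278.
Achievable: 2 of them at 183 and 16 at 182 total 3278.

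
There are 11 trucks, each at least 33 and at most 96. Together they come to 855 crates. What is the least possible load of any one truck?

To make one truck as small as possible, make the other 10 as large as possible.
The other 10 can take up 10 × 96 = 960 ≥ 855 − 33, so one truck can sit at its floor of 33.
Achievable: one at 33 and the other 10 totalling 822, which fits since 10 × 33 ≤ 822 ≤ 10 × 96.

33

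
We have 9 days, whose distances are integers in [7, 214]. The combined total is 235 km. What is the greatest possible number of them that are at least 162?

With k values at 162 or above and the rest at least 7, the sum is at least 63 + 155k.
Since the sum is 235, we need 155k ≤ 172, i.e. k ≤ 1.
k = 1 is achieved by 1 value at 162 and 8 at 7, total 218; add 17 to one value (staying below 162) to reach 235.

1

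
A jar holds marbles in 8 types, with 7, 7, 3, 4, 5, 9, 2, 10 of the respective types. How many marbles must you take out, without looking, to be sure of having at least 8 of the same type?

In the worst case you take as many as possible of each type without reaching 8: 7 + 7 + 3 + 4 + 5 + 7 + 2 + 7 = 42.
The next one must give 8 of some type, so 42 + 1 = 43.

43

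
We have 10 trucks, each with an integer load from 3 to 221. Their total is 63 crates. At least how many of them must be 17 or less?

If only k of them are at most 17, the other 10 − k are at least 18, so the total is at least (10 − k)·18 + k·3.
This is ≤ 63, so (10 − k)·18 + 3k ≤ 63, which gives k ≥ 8.
Exactly 8 works: 8 values at 3 and 2 at 18 total 60; raise one of the low values by 3 (still ≤ 17) to hit 63.

8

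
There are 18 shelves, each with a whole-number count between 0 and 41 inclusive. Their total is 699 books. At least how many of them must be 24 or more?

Suppose at most 18 − j of them reach 24; then j values are ≤ 23 and the rest ≤ 41.
The total is then ≤ 23·j + 41·(18 − j) = 738 − 18j. For this to be ≥ 699 we need j ≤ 2, so at least 18 − 2 = 16 must reach 24.
Exactly 16 works: 16 values at 41 and 2 at 23 total 702; lower one of the high values by 3 (still ≥ 24) to hit 699.

16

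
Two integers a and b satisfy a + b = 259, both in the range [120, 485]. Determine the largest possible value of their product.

With a + b fixed, ab peaks when the two are closest together.
Taking a = 129 and b = 130 (both in [120, 485]) gives ab = 16770.

16770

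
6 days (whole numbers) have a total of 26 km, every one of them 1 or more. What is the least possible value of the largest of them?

If every one of the 6 were at most 4, the total would be at most 6 × 4 = 24 < 26.
Taking 4 copies of 4 and 2 copies of 5 gives exactly 26, so 5 is attained.

5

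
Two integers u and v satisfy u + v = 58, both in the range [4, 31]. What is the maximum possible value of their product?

uv = u(58 − u) is maximized when u is as near 58/2 as the bounds allow.
Taking u = 29 and v = 29 (both in [4, 31]) gives uv = 841.

841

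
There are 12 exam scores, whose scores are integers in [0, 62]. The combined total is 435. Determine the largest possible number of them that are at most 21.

7

Suppose k of them are at most 21. Those contribute at most 21 each and the rest at most 62 each.
So the total is at most 21k + 62(12 − k) = 744 − 41k. This must still be ≥ 435, so k ≤ 7.
k = 7 is achieved by 7 values at 21 and 5 at 62, total 457; lower one of the 62's by 22 (still > 21) to reach 435.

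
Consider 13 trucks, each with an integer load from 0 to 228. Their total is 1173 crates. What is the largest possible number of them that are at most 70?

11

Suppose k of them are at most 70. Those contribute at most 70 each and the rest at most 228 each.
So the total is at most 70k + 228(13 − k) = 2964 − 158k. This must still be ≥ 1173, so k ≤ 11.
k = 11 is achieved by 11 values at 70 and 2 at 228, total 1226; lower one of the 228's by 53 (still > 70) to reach 1173.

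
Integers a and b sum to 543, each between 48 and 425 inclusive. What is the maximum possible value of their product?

73712

For a fixed sum, the product ab is largest when a and b are as close as possible.
Taking a = 271 and b = 272 (both in [48, 425]) gives ab = 73712.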